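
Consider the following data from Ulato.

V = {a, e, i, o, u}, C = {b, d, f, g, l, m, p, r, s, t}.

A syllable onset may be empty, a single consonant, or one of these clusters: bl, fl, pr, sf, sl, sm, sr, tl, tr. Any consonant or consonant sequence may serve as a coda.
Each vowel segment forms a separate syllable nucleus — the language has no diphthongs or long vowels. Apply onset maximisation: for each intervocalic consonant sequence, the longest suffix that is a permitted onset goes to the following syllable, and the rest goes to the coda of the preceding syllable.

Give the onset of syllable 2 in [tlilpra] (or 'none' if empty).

pr

Vowels present: i, a; each is a nucleus, giving 2 syllables.
/i…a/ gap (V1→V2): /lpr/ — longest licit onset from the right is /pr/, leaving /l/ as coda.
Syllabification: tlil.pra.
Syllable 2 is /pra/: onset /pr/, nucleus /a/, coda ∅.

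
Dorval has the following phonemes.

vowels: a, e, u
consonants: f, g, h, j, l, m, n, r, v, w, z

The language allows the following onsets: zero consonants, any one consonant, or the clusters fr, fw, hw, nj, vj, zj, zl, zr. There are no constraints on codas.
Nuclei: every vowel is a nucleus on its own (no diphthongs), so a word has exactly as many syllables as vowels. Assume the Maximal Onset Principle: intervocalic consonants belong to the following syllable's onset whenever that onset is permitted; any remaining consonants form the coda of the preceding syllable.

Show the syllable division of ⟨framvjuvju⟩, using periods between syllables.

Vowels present: a, u, u; each is a nucleus, giving 3 syllables.
Between /a/ (V1) and /u/ (V2): /mvj/ — longest licit onset from the right is /vj/, leaving /m/ as coda.
Between /u/ (V2) and /u/ (V3): cluster /vj/ — /vj/ is itself a permitted onset, so the whole cluster goes right; preceding coda = ∅.

fram.vju.vju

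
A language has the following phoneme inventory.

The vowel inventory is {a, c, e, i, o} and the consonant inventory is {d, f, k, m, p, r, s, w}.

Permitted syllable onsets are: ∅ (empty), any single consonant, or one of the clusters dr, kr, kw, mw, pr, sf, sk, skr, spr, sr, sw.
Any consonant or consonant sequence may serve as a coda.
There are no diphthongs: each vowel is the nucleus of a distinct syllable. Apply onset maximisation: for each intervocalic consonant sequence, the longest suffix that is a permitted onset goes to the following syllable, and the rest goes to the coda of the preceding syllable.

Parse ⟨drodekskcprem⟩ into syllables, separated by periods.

The vowels are o, e, c, e — 4 nuclei, so 4 syllables.
Between /o/ (V1) and /e/ (V2): /d/ is a single consonant, so it becomes the next onset.
Between /e/ (V2) and /c/ (V3): /ksk/; trying suffixes from longest down, /sk/ is the first permitted one, so coda /k/ | onset /sk/.
Between /c/ (V3) and /e/ (V4): /pr/ — entire cluster is a permitted onset → onset /pr/, coda ∅.

dro.dek.skc.prem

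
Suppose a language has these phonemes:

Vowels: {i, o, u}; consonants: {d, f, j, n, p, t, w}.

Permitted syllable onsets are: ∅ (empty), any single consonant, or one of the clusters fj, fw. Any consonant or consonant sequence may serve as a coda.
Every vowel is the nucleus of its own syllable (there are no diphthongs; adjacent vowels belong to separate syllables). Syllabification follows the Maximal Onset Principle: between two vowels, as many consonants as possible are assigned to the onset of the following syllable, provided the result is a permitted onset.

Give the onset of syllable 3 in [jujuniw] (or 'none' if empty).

n

Vowels present: u, u, i; each is a nucleus, giving 3 syllables.
Between /u/ (V1) and /u/ (V2): /j/ is a single consonant, so it becomes the next onset.
Between /u/ (V2) and /i/ (V3): /n/ is a single consonant, so it becomes the next onset.
So the parse is ju.ju.niw.
Syllable 3 is /niw/: onset /n/, nucleus /i/, coda /w/.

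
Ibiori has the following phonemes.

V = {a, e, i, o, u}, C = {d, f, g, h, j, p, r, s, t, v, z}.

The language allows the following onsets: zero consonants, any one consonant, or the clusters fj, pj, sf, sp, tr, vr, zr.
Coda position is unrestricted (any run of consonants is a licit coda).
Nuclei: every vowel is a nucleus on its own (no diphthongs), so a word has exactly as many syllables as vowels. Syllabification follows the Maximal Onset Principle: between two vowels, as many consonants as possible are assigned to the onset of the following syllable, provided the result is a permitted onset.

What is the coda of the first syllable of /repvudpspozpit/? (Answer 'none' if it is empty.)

Vowels present: e, u, o, i; each is a nucleus, giving 4 syllables.
V1 /e/ – V2 /u/: /pv/; trying suffixes from longest down, /v/ is the first permitted one, so coda /p/ | onset /v/.
V2 /u/ – V3 /o/: /dpsp/ splits as /dp/ + /sp/ (/sp/ is the longest suffix that is a licit onset).
V3 /o/ – V4 /i/: /zp/; trying suffixes from longest down, /p/ is the first permitted one, so coda /z/ | onset /p/.
Syllabification: rep.vudp.spoz.pit.
Syllable 1 is /rep/: onset /r/, nucleus /e/, coda /p/.

p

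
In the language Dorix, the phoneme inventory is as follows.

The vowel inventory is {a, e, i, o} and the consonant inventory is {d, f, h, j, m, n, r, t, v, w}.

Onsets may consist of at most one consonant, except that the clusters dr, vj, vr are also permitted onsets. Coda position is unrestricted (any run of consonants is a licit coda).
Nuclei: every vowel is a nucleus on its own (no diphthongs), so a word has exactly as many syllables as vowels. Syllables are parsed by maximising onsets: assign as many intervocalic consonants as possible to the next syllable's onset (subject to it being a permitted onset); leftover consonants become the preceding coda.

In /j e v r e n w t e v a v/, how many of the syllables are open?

Vowels present: e, e, e, a; each is a nucleus, giving 4 syllables.
V1 /e/ – V2 /e/: /vr/ is a licit onset in full, so it all attaches to the next syllable.
V2 /e/ – V3 /e/: /nwt/ splits as /nw/ + /t/ (/t/ is the longest suffix that is a licit onset).
V3 /e/ – V4 /a/: /v/ → onset of the next syllable (single consonants are always licit onsets).
Putting it together: je.vrenw.te.vav.
Classifying each syllable: /je/ (open), /vrenw/ (closed), /te/ (open), /vav/ (closed).
Open syllables: 2.

2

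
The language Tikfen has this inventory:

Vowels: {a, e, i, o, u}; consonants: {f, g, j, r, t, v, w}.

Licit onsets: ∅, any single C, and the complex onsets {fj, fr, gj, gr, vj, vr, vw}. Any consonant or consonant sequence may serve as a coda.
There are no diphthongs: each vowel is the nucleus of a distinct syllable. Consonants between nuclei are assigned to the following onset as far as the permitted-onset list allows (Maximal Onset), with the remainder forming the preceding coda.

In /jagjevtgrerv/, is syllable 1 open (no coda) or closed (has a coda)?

open

Nuclei (vowels): a, e, e → 3 syllables.
/a…e/ gap (V1→V2): /gj/ is a licit onset in full, so it all attaches to the next syllable.
/e…e/ gap (V2→V3): cluster /vtgr/ — the longest permitted-onset suffix is /gr/; onset = /gr/, preceding coda = /vt/.
Syllabification: ja.gjevt.grerv.
Syllable 1 is /ja/; it ends in its nucleus with no coda, so it is open.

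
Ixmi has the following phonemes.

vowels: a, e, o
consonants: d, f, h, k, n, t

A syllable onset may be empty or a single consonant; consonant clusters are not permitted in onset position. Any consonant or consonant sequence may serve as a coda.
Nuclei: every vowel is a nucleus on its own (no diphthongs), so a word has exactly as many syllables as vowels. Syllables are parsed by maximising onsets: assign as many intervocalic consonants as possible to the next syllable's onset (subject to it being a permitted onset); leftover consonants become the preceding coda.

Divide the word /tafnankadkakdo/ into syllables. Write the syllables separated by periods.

taf.nan.kad.kak.do

Nuclei (vowels): a, a, a, a, o → 5 syllables.
σ1/σ2 boundary: /fn/; trying suffixes from longest down, /n/ is the first permitted one, so coda /f/ | onset /n/.
σ2/σ3 boundary: /nk/; trying suffixes from longest down, /k/ is the first permitted one, so coda /n/ | onset /k/.
σ3/σ4 boundary: /dk/ splits as /d/ + /k/ (/k/ is the longest suffix that is a licit onset).
σ4/σ5 boundary: /kd/; trying suffixes from longest down, /d/ is the first permitted one, so coda /k/ | onset /d/.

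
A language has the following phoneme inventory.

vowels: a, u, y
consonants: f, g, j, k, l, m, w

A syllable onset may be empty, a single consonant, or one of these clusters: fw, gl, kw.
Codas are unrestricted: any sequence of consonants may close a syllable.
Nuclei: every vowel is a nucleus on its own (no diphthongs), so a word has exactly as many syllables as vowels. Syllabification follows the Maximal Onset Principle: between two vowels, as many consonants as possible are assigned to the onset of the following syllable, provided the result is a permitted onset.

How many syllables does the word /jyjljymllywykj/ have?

4

Nuclei (vowels): y, y, y, y → 4 syllables.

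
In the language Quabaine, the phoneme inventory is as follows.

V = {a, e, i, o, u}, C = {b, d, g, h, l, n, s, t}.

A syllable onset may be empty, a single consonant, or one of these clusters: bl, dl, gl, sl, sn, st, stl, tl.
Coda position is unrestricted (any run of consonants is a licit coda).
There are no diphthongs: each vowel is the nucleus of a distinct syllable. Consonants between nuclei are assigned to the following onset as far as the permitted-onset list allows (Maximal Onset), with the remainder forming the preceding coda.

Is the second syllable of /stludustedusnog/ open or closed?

open

Nuclei (vowels): u, u, e, u, o → 5 syllables.
V1 /u/ – V2 /u/: /d/ is a single consonant, so it becomes the next onset.
V2 /u/ – V3 /e/: cluster /st/ — /st/ is itself a permitted onset, so the whole cluster goes right; preceding coda = ∅.
V3 /e/ – V4 /u/: /d/ → onset of the next syllable (single consonants are always licit onsets).
V4 /u/ – V5 /o/: cluster /sn/ — /sn/ is itself a permitted onset, so the whole cluster goes right; preceding coda = ∅.
Putting it together: stlu.du.ste.du.snog.
Syllable 2 is /du/; it ends in its nucleus with no coda, so it is open.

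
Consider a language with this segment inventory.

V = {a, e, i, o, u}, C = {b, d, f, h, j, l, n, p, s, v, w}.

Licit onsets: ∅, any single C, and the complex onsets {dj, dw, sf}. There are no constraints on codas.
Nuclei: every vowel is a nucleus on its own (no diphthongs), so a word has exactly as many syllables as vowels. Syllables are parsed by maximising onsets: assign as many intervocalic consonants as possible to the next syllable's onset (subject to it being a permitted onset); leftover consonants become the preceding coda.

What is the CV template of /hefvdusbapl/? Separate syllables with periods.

CVCC.CVC.CVCC

Nuclei (vowels): e, u, a → 3 syllables.
/e…u/ gap (V1→V2): /fvd/ — longest licit onset from the right is /d/, leaving /fv/ as coda.
/u…a/ gap (V2→V3): /sb/; trying suffixes from longest down, /b/ is the first permitted one, so coda /s/ | onset /b/.
So the parse is hefv.dus.bapl.
Mapping each syllable to C/V: /hefv/ → CVCC, /dus/ → CVC, /bapl/ → CVCC.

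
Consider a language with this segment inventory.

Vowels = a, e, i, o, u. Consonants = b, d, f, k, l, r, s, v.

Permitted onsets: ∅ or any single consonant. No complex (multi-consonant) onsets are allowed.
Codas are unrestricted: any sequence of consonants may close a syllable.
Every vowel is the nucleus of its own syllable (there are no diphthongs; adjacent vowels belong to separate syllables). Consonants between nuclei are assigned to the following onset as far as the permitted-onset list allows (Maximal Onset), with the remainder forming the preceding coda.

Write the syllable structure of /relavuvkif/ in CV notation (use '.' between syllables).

CV.CV.CVC.CVC

Nuclei (vowels): e, a, u, i → 4 syllables.
/e…a/ gap (V1→V2): just /l/ — single C goes to the following onset.
/a…u/ gap (V2→V3): just /v/ — single C goes to the following onset.
/u…i/ gap (V3→V4): /vk/ — longest licit onset from the right is /k/, leaving /v/ as coda.
Putting it together: re.la.vuv.kif.
Mapping each syllable to C/V: /re/ → CV, /la/ → CV, /vuv/ → CVC, /kif/ → CVC.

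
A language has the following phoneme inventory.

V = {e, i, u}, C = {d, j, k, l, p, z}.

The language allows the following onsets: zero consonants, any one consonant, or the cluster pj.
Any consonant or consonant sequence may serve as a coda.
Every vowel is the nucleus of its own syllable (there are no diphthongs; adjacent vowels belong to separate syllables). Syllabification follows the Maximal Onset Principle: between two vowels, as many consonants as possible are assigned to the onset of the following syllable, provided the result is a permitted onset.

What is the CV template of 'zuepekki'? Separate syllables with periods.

Vowels present: u, e, e, i; each is a nucleus, giving 4 syllables.
V1 /u/ – V2 /e/: hiatus — the boundary sits between the two vowels.
V2 /e/ – V3 /e/: /p/ → onset of the next syllable (single consonants are always licit onsets).
V3 /e/ – V4 /i/: /kk/ — longest licit onset from the right is /k/, leaving /k/ as coda.
Putting it together: zu.e.pek.ki.
Mapping each syllable to C/V: /zu/ → CV, /e/ → V, /pek/ → CVC, /ki/ → CV.

CV.V.CVC.CV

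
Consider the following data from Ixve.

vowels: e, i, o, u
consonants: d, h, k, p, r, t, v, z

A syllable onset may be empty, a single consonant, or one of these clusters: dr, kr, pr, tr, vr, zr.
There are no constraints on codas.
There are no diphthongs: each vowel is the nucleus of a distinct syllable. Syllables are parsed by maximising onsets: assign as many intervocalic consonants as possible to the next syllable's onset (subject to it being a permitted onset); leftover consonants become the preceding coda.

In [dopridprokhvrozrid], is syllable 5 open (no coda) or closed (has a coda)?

closed

The vowels are o, i, o, o, i — 5 nuclei, so 5 syllables.
σ1/σ2 boundary: /pr/ — entire cluster is a permitted onset → onset /pr/, coda ∅.
σ2/σ3 boundary: cluster /dpr/ — the longest permitted-onset suffix is /pr/; onset = /pr/, preceding coda = /d/.
σ3/σ4 boundary: /khvr/ splits as /kh/ + /vr/ (/vr/ is the longest suffix that is a licit onset).
σ4/σ5 boundary: /zr/ is a licit onset in full, so it all attaches to the next syllable.
Result: do.prid.prokh.vro.zrid.
Syllable 5 is /zrid/ with coda /d/, so it is closed.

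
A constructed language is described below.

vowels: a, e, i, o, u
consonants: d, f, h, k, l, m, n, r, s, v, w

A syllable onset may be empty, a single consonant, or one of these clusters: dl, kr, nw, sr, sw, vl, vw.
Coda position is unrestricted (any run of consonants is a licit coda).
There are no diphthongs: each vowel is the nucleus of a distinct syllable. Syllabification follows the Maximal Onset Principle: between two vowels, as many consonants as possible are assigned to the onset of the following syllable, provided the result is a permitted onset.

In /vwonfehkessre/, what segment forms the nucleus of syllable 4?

The vowels are o, e, e, e — 4 nuclei, so 4 syllables.
The fourth nucleus (vowel 4 from the left) is /e/.

e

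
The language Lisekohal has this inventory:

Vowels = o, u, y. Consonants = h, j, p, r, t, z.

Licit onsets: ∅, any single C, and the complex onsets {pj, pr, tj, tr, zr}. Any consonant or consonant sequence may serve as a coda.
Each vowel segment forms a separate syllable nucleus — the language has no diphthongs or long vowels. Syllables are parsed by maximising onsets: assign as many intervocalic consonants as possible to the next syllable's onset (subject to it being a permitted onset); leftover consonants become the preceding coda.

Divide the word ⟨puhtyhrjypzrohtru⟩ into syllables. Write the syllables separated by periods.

The vowels are u, y, y, o, u — 5 nuclei, so 5 syllables.
Between /u/ (V1) and /y/ (V2): cluster /ht/ — the longest permitted-onset suffix is /t/; onset = /t/, preceding coda = /h/.
Between /y/ (V2) and /y/ (V3): /hrj/ — longest licit onset from the right is /j/, leaving /hr/ as coda.
Between /y/ (V3) and /o/ (V4): /pzr/ — longest licit onset from the right is /zr/, leaving /p/ as coda.
Between /o/ (V4) and /u/ (V5): /htr/ splits as /h/ + /tr/ (/tr/ is the longest suffix that is a licit onset).

puh.tyhr.jyp.zroh.tru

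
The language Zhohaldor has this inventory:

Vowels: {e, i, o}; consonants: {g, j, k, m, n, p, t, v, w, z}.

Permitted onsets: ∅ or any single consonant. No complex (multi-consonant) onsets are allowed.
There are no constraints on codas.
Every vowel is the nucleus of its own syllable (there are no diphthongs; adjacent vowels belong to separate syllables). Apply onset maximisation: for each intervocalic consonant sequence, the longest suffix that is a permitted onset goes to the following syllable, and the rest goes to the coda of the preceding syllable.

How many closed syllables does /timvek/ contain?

2

Vowels present: i, e; each is a nucleus, giving 2 syllables.
V1 /i/ – V2 /e/: /mv/ — longest licit onset from the right is /v/, leaving /m/ as coda.
Syllabification: tim.vek.
Classifying each syllable: /tim/ (closed), /vek/ (closed).
Closed syllables: 2.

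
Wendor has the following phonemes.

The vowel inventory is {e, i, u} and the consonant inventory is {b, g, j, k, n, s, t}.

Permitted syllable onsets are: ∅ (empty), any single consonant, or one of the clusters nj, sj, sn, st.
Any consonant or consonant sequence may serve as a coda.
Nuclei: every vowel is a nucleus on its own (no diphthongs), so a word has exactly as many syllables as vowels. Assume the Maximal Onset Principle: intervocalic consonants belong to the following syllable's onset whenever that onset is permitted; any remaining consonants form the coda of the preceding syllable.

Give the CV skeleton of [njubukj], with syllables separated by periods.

CCV.CVCC

Nuclei (vowels): u, u → 2 syllables.
σ1/σ2 boundary: /b/ → onset of the next syllable (single consonants are always licit onsets).
Syllabification: nju.bukj.
Mapping each syllable to C/V: /nju/ → CCV, /bukj/ → CVCC.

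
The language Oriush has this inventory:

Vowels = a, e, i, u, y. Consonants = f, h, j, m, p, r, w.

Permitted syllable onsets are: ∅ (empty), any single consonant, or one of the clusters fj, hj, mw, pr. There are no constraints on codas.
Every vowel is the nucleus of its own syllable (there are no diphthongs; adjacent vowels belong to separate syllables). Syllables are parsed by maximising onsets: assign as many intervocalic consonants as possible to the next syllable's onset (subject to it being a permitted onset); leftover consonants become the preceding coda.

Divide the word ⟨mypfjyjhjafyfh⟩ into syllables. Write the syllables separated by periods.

Vowels present: y, y, a, y; each is a nucleus, giving 4 syllables.
V1 /y/ – V2 /y/: /pfj/ splits as /p/ + /fj/ (/fj/ is the longest suffix that is a licit onset).
V2 /y/ – V3 /a/: /jhj/; trying suffixes from longest down, /hj/ is the first permitted one, so coda /j/ | onset /hj/.
V3 /a/ – V4 /y/: /f/ is a single consonant, so it becomes the next onset.

myp.fjyj.hja.fyfh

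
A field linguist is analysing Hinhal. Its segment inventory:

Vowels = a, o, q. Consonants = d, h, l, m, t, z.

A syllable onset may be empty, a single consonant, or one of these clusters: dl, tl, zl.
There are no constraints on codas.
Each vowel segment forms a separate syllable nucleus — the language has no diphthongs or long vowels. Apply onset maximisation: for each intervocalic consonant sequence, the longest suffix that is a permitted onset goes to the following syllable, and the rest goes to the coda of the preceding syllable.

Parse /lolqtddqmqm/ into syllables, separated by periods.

Nuclei (vowels): o, q, q, q → 4 syllables.
/o…q/ gap (V1→V2): just /l/ — single C goes to the following onset.
/q…q/ gap (V2→V3): cluster /tdd/ — the longest permitted-onset suffix is /d/; onset = /d/, preceding coda = /td/.
/q…q/ gap (V3→V4): /m/ → onset of the next syllable (single consonants are always licit onsets).

lo.lqtd.dq.mqm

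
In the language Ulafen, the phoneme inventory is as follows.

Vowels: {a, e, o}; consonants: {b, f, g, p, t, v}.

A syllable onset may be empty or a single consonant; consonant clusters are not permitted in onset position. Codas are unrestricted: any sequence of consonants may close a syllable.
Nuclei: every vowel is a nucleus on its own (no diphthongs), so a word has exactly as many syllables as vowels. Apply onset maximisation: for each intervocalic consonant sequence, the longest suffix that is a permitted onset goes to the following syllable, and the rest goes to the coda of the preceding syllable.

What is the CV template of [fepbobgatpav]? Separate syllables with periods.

Vowels present: e, o, a, a; each is a nucleus, giving 4 syllables.
V1 /e/ – V2 /o/: /pb/; trying suffixes from longest down, /b/ is the first permitted one, so coda /p/ | onset /b/.
V2 /o/ – V3 /a/: cluster /bg/ — the longest permitted-onset suffix is /g/; onset = /g/, preceding coda = /b/.
V3 /a/ – V4 /a/: /tp/ — longest licit onset from the right is /p/, leaving /t/ as coda.
So the parse is fep.bob.gat.pav.
Mapping each syllable to C/V: /fep/ → CVC, /bob/ → CVC, /gat/ → CVC, /pav/ → CVC.

CVC.CVC.CVC.CVC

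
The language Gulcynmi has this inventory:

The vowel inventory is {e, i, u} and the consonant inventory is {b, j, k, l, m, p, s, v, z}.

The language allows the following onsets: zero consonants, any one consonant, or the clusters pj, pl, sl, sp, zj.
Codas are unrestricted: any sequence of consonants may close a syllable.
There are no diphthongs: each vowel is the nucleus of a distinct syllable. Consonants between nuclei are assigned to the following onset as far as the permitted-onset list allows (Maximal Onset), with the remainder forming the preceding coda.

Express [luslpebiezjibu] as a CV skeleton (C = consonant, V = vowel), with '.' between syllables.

CVCC.CV.CV.V.CCV.CV

Vowels present: u, e, i, e, i, u; each is a nucleus, giving 6 syllables.
σ1/σ2 boundary: /slp/ splits as /sl/ + /p/ (/p/ is the longest suffix that is a licit onset).
σ2/σ3 boundary: just /b/ — single C goes to the following onset.
σ3/σ4 boundary: nothing intervenes; syllable break is V.V.
σ4/σ5 boundary: /zj/ — entire cluster is a permitted onset → onset /zj/, coda ∅.
σ5/σ6 boundary: /b/ is a single consonant, so it becomes the next onset.
Result: lusl.pe.bi.e.zji.bu.
Mapping each syllable to C/V: /lusl/ → CVCC, /pe/ → CV, /bi/ → CV, /e/ → V, /zji/ → CCV, /bu/ → CV.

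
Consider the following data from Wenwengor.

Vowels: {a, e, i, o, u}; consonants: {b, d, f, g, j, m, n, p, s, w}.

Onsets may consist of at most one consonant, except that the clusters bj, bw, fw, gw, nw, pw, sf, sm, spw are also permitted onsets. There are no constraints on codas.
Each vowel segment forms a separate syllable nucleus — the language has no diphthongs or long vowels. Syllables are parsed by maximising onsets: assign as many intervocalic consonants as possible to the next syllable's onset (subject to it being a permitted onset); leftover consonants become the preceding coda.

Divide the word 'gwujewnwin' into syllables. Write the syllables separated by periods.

Vowels present: u, e, i; each is a nucleus, giving 3 syllables.
V1 /u/ – V2 /e/: just /j/ — single C goes to the following onset.
V2 /e/ – V3 /i/: /wnw/ — longest licit onset from the right is /nw/, leaving /w/ as coda.

gwu.jew.nwin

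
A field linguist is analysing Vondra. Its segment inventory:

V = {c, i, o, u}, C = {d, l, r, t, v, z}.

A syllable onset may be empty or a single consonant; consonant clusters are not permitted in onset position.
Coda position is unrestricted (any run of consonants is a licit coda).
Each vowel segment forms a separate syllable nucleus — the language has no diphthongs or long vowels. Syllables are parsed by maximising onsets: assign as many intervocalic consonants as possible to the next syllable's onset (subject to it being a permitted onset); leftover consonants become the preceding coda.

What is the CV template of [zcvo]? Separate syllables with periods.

CV.CV

Nuclei (vowels): c, o → 2 syllables.
V1 /c/ – V2 /o/: /v/ → onset of the next syllable (single consonants are always licit onsets).
Result: zc.vo.
Mapping each syllable to C/V: /zc/ → CV, /vo/ → CV.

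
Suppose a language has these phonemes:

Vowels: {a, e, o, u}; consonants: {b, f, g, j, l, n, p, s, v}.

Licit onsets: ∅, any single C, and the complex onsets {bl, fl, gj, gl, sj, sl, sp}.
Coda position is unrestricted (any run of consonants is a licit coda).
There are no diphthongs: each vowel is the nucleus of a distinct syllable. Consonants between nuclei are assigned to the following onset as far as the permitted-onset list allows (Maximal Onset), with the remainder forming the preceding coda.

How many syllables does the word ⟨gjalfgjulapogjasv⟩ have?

5

The vowels are a, u, a, o, a — 5 nuclei, so 5 syllables.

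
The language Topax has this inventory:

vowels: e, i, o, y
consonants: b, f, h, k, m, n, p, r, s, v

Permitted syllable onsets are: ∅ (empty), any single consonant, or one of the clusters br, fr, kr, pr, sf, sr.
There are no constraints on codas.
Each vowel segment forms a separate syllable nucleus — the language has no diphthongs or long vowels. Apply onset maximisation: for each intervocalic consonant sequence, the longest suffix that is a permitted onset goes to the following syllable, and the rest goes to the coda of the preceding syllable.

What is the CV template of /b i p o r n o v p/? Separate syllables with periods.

Nuclei (vowels): i, o, o → 3 syllables.
σ1/σ2 boundary: /p/ → onset of the next syllable (single consonants are always licit onsets).
σ2/σ3 boundary: cluster /rn/ — the longest permitted-onset suffix is /n/; onset = /n/, preceding coda = /r/.
So the parse is bi.por.novp.
Mapping each syllable to C/V: /bi/ → CV, /por/ → CVC, /novp/ → CVCC.

CV.CVC.CVCC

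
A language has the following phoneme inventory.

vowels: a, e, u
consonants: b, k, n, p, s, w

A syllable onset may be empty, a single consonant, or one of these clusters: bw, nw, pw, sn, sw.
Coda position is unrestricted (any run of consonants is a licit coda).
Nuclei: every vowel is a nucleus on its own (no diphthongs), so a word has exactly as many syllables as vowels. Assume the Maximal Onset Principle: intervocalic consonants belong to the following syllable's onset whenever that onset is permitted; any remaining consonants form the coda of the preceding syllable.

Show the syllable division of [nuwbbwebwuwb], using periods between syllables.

The vowels are u, e, u — 3 nuclei, so 3 syllables.
σ1/σ2 boundary: cluster /wbbw/ — the longest permitted-onset suffix is /bw/; onset = /bw/, preceding coda = /wb/.
σ2/σ3 boundary: /bw/ is a licit onset in full, so it all attaches to the next syllable.

nuwb.bwe.bwuwb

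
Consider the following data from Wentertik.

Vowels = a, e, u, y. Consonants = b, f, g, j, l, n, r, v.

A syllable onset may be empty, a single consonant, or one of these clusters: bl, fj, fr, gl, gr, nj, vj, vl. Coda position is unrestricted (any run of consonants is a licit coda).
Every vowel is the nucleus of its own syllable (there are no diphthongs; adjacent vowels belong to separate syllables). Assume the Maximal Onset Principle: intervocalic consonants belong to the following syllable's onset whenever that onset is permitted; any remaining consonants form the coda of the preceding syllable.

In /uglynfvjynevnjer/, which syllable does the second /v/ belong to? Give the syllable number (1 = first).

4

Nuclei (vowels): u, y, y, e, e → 5 syllables.
Between /u/ (V1) and /y/ (V2): cluster /gl/ — /gl/ is itself a permitted onset, so the whole cluster goes right; preceding coda = ∅.
Between /y/ (V2) and /y/ (V3): cluster /nfvj/ — the longest permitted-onset suffix is /vj/; onset = /vj/, preceding coda = /nf/.
Between /y/ (V3) and /e/ (V4): /n/ → onset of the next syllable (single consonants are always licit onsets).
Between /e/ (V4) and /e/ (V5): /vnj/ — longest licit onset from the right is /nj/, leaving /v/ as coda.
Putting it together: u.glynf.vjy.nev.njer.
The second /v/ is in the coda of syllable 4 (/nev/).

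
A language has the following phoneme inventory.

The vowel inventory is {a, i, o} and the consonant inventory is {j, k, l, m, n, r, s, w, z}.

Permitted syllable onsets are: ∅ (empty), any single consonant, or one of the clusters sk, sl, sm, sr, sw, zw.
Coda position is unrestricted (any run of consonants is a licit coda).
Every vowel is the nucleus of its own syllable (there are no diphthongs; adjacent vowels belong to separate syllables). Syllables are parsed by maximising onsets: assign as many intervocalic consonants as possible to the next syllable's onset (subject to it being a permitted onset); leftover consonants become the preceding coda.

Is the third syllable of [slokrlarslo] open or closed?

open

The vowels are o, a, o — 3 nuclei, so 3 syllables.
Between /o/ (V1) and /a/ (V2): cluster /krl/ — the longest permitted-onset suffix is /l/; onset = /l/, preceding coda = /kr/.
Between /a/ (V2) and /o/ (V3): /rsl/ — longest licit onset from the right is /sl/, leaving /r/ as coda.
So the parse is slokr.lar.slo.
Syllable 3 is /slo/; it ends in its nucleus with no coda, so it is open.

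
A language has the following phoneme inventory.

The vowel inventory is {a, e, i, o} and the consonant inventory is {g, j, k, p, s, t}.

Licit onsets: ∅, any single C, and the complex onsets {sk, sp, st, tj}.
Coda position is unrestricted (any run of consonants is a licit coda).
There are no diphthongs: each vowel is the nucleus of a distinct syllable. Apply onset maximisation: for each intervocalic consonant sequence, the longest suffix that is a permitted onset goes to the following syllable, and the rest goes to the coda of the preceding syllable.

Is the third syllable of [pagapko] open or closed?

The vowels are a, a, o — 3 nuclei, so 3 syllables.
/a…a/ gap (V1→V2): just /g/ — single C goes to the following onset.
/a…o/ gap (V2→V3): /pk/ splits as /p/ + /k/ (/k/ is the longest suffix that is a licit onset).
So the parse is pa.gap.ko.
Syllable 3 is /ko/; it ends in its nucleus with no coda, so it is open.

open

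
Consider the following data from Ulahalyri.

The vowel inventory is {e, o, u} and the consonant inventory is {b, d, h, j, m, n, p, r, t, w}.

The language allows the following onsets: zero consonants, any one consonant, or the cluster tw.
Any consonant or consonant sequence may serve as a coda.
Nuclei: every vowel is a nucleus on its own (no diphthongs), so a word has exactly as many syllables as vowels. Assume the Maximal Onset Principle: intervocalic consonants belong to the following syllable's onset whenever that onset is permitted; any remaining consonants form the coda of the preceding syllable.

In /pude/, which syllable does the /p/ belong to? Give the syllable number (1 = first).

Vowels present: u, e; each is a nucleus, giving 2 syllables.
V1 /u/ – V2 /e/: /d/ → onset of the next syllable (single consonants are always licit onsets).
So the parse is pu.de.
The /p/ is in the onset of syllable 1 (/pu/).

1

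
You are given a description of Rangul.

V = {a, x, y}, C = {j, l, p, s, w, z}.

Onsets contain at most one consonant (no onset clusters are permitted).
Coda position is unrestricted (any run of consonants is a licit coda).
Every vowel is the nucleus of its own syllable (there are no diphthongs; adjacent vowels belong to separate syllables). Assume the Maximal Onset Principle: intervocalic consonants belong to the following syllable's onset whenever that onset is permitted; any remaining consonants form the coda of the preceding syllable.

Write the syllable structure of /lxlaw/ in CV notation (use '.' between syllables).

Nuclei (vowels): x, a → 2 syllables.
V1 /x/ – V2 /a/: /l/ is a single consonant, so it becomes the next onset.
Putting it together: lx.law.
Mapping each syllable to C/V: /lx/ → CV, /law/ → CVC.

CV.CVC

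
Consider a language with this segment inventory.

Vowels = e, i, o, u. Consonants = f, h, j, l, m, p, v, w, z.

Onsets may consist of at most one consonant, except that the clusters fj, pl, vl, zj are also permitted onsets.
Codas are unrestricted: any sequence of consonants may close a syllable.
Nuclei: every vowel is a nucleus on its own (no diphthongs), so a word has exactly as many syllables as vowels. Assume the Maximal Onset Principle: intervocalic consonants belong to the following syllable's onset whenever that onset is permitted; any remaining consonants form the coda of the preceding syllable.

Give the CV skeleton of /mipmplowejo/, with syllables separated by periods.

Vowels present: i, o, e, o; each is a nucleus, giving 4 syllables.
/i…o/ gap (V1→V2): /pmpl/ — longest licit onset from the right is /pl/, leaving /pm/ as coda.
/o…e/ gap (V2→V3): /w/ → onset of the next syllable (single consonants are always licit onsets).
/e…o/ gap (V3→V4): /j/ → onset of the next syllable (single consonants are always licit onsets).
Syllabification: mipm.plo.we.jo.
Mapping each syllable to C/V: /mipm/ → CVCC, /plo/ → CCV, /we/ → CV, /jo/ → CV.

CVCC.CCV.CV.CV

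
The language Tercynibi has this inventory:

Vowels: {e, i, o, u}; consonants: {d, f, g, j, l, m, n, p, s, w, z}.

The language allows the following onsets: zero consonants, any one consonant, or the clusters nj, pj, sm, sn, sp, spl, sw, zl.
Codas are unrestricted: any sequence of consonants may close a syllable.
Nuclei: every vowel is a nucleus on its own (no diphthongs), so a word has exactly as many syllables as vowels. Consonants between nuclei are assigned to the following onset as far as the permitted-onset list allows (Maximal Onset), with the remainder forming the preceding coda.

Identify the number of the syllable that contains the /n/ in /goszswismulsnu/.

Nuclei (vowels): o, i, u, u → 4 syllables.
/o…i/ gap (V1→V2): /szsw/ splits as /sz/ + /sw/ (/sw/ is the longest suffix that is a licit onset).
/i…u/ gap (V2→V3): cluster /sm/ — /sm/ is itself a permitted onset, so the whole cluster goes right; preceding coda = ∅.
/u…u/ gap (V3→V4): cluster /lsn/ — the longest permitted-onset suffix is /sn/; onset = /sn/, preceding coda = /l/.
Syllabification: gosz.swi.smul.snu.
The /n/ is in the onset of syllable 4 (/snu/).

4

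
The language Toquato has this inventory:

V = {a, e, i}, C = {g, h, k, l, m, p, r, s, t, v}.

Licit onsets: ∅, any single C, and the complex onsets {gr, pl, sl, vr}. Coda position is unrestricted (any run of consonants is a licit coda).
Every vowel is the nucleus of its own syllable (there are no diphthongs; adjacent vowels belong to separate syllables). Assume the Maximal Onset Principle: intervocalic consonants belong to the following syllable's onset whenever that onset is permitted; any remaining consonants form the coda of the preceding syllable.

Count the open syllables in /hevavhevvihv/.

The vowels are e, a, e, i — 4 nuclei, so 4 syllables.
Between /e/ (V1) and /a/ (V2): /v/ is a single consonant, so it becomes the next onset.
Between /a/ (V2) and /e/ (V3): /vh/ splits as /v/ + /h/ (/h/ is the longest suffix that is a licit onset).
Between /e/ (V3) and /i/ (V4): /vv/; trying suffixes from longest down, /v/ is the first permitted one, so coda /v/ | onset /v/.
So the parse is he.vav.hev.vihv.
Classifying each syllable: /he/ (open), /vav/ (closed), /hev/ (closed), /vihv/ (closed).
Open syllables: 1.

1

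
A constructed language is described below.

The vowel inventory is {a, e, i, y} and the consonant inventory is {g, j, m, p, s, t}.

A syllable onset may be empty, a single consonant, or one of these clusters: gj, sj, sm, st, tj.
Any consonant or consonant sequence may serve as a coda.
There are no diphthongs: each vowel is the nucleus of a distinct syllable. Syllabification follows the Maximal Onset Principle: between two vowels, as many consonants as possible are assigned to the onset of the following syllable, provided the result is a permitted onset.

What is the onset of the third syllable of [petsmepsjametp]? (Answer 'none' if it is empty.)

The vowels are e, e, a, e — 4 nuclei, so 4 syllables.
Between /e/ (V1) and /e/ (V2): /tsm/ splits as /t/ + /sm/ (/sm/ is the longest suffix that is a licit onset).
Between /e/ (V2) and /a/ (V3): cluster /psj/ — the longest permitted-onset suffix is /sj/; onset = /sj/, preceding coda = /p/.
Between /a/ (V3) and /e/ (V4): /m/ → onset of the next syllable (single consonants are always licit onsets).
Syllabification: pet.smep.sja.metp.
Syllable 3 is /sja/: onset /sj/, nucleus /a/, coda ∅.

sj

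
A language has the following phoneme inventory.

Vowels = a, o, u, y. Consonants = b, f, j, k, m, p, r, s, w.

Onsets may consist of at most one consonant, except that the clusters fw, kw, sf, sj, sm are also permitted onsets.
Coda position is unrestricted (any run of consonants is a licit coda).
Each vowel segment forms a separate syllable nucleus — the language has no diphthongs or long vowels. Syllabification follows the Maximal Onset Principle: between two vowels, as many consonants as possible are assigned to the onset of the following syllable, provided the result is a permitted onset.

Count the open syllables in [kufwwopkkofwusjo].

3

The vowels are u, o, o, u, o — 5 nuclei, so 5 syllables.
V1 /u/ – V2 /o/: /fww/ splits as /fw/ + /w/ (/w/ is the longest suffix that is a licit onset).
V2 /o/ – V3 /o/: /pkk/ splits as /pk/ + /k/ (/k/ is the longest suffix that is a licit onset).
V3 /o/ – V4 /u/: cluster /fw/ — /fw/ is itself a permitted onset, so the whole cluster goes right; preceding coda = ∅.
V4 /u/ – V5 /o/: cluster /sj/ — /sj/ is itself a permitted onset, so the whole cluster goes right; preceding coda = ∅.
So the parse is kufw.wopk.ko.fwu.sjo.
Classifying each syllable: /kufw/ (closed), /wopk/ (closed), /ko/ (open), /fwu/ (open), /sjo/ (open).
Open syllables: 3.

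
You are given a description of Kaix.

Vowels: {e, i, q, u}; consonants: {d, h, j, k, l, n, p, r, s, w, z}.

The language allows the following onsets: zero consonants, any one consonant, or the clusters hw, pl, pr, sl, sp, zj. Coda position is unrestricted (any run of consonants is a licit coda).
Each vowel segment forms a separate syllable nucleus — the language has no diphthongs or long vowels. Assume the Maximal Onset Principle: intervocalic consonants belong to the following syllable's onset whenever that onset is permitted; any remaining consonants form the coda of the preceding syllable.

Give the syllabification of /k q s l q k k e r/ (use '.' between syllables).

The vowels are q, q, e — 3 nuclei, so 3 syllables.
/q…q/ gap (V1→V2): cluster /sl/ — /sl/ is itself a permitted onset, so the whole cluster goes right; preceding coda = ∅.
/q…e/ gap (V2→V3): /kk/ splits as /k/ + /k/ (/k/ is the longest suffix that is a licit onset).

kq.slqk.ker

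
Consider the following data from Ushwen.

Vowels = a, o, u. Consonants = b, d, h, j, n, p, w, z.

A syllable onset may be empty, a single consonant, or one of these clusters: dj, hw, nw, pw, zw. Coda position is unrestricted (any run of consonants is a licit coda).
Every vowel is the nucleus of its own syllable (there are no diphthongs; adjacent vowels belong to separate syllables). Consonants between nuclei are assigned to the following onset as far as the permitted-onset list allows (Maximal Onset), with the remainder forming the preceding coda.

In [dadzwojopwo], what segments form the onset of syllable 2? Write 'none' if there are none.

zw

Nuclei (vowels): a, o, o, o → 4 syllables.
σ1/σ2 boundary: /dzw/ splits as /d/ + /zw/ (/zw/ is the longest suffix that is a licit onset).
σ2/σ3 boundary: /j/ → onset of the next syllable (single consonants are always licit onsets).
σ3/σ4 boundary: /pw/ is a licit onset in full, so it all attaches to the next syllable.
So the parse is dad.zwo.jo.pwo.
Syllable 2 is /zwo/: onset /zw/, nucleus /o/, coda ∅.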